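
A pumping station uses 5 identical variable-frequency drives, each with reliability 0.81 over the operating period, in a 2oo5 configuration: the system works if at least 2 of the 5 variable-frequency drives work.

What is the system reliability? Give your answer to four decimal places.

R = Σ_{i=2}^{5} C(5,i) p^i (1−p)^{5−i} with p = 0.81
C(5,2)·0.81^2·0.19^3 = 0.045002
C(5,3)·0.81^3·0.19^2 = 0.191850
C(5,4)·0.81^4·0.19^1 = 0.408944
C(5,5)·0.81^5·0.19^0 = 0.348678
Sum = 0.9945

0.9945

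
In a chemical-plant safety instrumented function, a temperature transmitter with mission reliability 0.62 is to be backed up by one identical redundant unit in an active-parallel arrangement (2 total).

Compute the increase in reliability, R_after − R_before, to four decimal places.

0.2356

R_before = 0.62
R_after = 1 − (1 − 0.62)^2 = 0.8556
ΔR = 0.8556 − 0.62 = 0.2356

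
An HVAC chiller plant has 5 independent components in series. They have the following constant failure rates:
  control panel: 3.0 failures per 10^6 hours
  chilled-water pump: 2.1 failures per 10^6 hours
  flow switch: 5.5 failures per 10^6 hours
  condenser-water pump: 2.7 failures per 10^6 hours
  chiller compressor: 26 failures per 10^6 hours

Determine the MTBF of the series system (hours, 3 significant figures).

Series of exponential components: λ_sys = Σ λ_i
λ_sys = 0.0000030 + 0.0000021 + 0.0000055 + 0.0000027 + 0.000026 = 3.9300e-05 /h
MTBF = 1 / λ_sys = 25400 h

25400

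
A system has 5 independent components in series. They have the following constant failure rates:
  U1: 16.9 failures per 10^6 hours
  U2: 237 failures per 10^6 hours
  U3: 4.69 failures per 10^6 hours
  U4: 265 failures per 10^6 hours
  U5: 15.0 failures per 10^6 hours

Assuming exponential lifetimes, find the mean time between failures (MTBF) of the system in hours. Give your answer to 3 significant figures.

Series of exponential components: λ_sys = Σ λ_i
λ_sys = 0.0000169 + 0.000237 + 0.00000469 + 0.000265 + 0.0000150 = 5.3859e-04 /h
MTBF = 1 / λ_sys = 1860 h

1860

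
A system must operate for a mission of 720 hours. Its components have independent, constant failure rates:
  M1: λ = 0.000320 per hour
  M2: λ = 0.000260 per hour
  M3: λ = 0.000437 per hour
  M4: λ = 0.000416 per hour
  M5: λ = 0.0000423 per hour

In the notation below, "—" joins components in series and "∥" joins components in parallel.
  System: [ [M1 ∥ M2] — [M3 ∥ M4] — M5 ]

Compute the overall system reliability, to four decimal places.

0.8705

R(M1) = exp(−0.000320 × 720) = 0.794216
R(M2) = exp(−0.000260 × 720) = 0.829278
R(M3) = exp(−0.000437 × 720) = 0.730052
R(M4) = exp(−0.000416 × 720) = 0.741174
R(M5) = exp(−0.0000423 × 720) = 0.970003
Parallel (M1 and M2): 1 − (1 − 0.794216)(1 − 0.829278) = 0.964868
Parallel (M3 and M4): 1 − (1 − 0.730052)(1 − 0.741174) = 0.930130
Series ([0.964868], [0.930130], and M5): 0.964868 × 0.930130 × 0.970003 = 0.8705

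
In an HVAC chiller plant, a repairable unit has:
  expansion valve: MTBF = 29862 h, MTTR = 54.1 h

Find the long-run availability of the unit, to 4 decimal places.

A(expansion valve) = MTBF/(MTBF+MTTR) = 29862/(29862+54.1) = 0.9982

0.9982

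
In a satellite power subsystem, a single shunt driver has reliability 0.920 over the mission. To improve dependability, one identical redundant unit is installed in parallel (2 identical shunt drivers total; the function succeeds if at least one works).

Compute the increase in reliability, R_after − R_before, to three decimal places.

R_before = 0.920
R_after = 1 − (1 − 0.920)^2 = 0.994
ΔR = 0.994 − 0.920 = 0.074

0.074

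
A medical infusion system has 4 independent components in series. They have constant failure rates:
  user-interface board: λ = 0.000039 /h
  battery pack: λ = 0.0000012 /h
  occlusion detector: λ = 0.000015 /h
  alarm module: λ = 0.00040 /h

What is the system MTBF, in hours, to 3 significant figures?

2200

Series of exponential components: λ_sys = Σ λ_i
λ_sys = 0.000039 + 0.0000012 + 0.000015 + 0.00040 = 4.5520e-04 /h
MTBF = 1 / λ_sys = 2200 h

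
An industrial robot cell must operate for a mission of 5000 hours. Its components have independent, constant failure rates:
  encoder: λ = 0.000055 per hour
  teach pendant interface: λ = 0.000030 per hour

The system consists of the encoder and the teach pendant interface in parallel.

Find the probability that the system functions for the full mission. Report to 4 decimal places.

R(encoder) = exp(−0.000055 × 5000) = 0.759572
R(teach pendant interface) = exp(−0.000030 × 5000) = 0.860708
Parallel (encoder and teach pendant interface): 1 − (1 − 0.759572)(1 − 0.860708) = 0.9665

0.9665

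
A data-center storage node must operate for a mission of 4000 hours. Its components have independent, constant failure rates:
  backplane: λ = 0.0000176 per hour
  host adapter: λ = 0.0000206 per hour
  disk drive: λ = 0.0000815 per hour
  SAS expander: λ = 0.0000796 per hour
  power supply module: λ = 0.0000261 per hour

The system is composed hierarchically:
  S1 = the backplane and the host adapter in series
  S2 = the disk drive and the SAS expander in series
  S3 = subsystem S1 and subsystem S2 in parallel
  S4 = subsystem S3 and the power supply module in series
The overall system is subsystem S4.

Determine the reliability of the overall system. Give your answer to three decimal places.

R(backplane) = exp(−0.0000176 × 4000) = 0.93202
R(host adapter) = exp(−0.0000206 × 4000) = 0.92090
R(disk drive) = exp(−0.0000815 × 4000) = 0.72181
R(SAS expander) = exp(−0.0000796 × 4000) = 0.72731
R(power supply module) = exp(−0.0000261 × 4000) = 0.90086
Series (backplane and host adapter): 0.93202 × 0.92090 = 0.85830
Series (disk drive and SAS expander): 0.72181 × 0.72731 = 0.52498
Parallel ([0.85830] and [0.52498]): 1 − (1 − 0.85830)(1 − 0.52498) = 0.93269
Series ([0.93269] and power supply module): 0.93269 × 0.90086 = 0.840

0.840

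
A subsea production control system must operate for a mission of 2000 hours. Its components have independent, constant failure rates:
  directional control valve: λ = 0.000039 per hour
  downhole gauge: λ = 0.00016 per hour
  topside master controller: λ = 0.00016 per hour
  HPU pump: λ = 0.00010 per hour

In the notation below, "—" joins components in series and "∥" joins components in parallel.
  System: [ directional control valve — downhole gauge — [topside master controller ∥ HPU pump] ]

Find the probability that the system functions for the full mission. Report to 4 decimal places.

0.6383

R(directional control valve) = exp(−0.000039 × 2000) = 0.924964
R(downhole gauge) = exp(−0.00016 × 2000) = 0.726149
R(topside master controller) = exp(−0.00016 × 2000) = 0.726149
R(HPU pump) = exp(−0.00010 × 2000) = 0.818731
Parallel (topside master controller and HPU pump): 1 − (1 − 0.726149)(1 − 0.818731) = 0.950359
Series (directional control valve, downhole gauge, and [0.950359]): 0.924964 × 0.726149 × 0.950359 = 0.6383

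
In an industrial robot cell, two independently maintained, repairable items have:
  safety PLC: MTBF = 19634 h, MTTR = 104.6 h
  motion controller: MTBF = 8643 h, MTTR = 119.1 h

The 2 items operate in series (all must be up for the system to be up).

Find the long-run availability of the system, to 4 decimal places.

0.9812

A(safety PLC) = MTBF/(MTBF+MTTR) = 19634/(19634+104.6) = 0.994701
A(motion controller) = MTBF/(MTBF+MTTR) = 8643/(8643+119.1) = 0.986407
Series availability: 0.994701 × 0.986407 = 0.9812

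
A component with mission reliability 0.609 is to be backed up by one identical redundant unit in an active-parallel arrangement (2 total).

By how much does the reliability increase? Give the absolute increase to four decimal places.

R_before = 0.609
R_after = 1 − (1 − 0.609)^2 = 0.8471
ΔR = 0.8471 − 0.609 = 0.2381

0.2381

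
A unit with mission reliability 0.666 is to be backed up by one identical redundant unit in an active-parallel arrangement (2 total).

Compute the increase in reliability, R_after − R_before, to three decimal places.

0.222

R_before = 0.666
R_after = 1 − (1 − 0.666)^2 = 0.888
ΔR = 0.888 − 0.666 = 0.222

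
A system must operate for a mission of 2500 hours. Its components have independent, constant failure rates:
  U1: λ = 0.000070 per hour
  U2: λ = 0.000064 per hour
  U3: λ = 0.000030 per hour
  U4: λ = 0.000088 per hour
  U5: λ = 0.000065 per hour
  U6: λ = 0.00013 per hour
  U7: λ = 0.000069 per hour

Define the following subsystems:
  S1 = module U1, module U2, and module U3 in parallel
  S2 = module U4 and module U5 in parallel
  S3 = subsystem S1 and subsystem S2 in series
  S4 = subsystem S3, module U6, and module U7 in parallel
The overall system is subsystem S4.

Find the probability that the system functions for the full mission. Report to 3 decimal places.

0.999

R(U1) = exp(−0.000070 × 2500) = 0.83946
R(U2) = exp(−0.000064 × 2500) = 0.85214
R(U3) = exp(−0.000030 × 2500) = 0.92774
R(U4) = exp(−0.000088 × 2500) = 0.80252
R(U5) = exp(−0.000065 × 2500) = 0.85002
R(U6) = exp(−0.00013 × 2500) = 0.72253
R(U7) = exp(−0.000069 × 2500) = 0.84156
Parallel (U1, U2, and U3): 1 − (1 − 0.83946)(1 − 0.85214)(1 − 0.92774) = 0.99828
Parallel (U4 and U5): 1 − (1 − 0.80252)(1 − 0.85002) = 0.97038
Series ([0.99828] and [0.97038]): 0.99828 × 0.97038 = 0.96871
Parallel ([0.96871], U6, and U7): 1 − (1 − 0.96871)(1 − 0.72253)(1 − 0.84156) = 0.999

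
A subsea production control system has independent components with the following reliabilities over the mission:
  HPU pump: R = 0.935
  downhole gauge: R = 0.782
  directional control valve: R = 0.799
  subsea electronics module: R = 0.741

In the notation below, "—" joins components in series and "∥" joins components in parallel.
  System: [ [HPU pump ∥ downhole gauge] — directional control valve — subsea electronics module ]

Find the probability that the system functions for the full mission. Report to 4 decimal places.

Parallel (HPU pump and downhole gauge): 1 − (1 − 0.935000)(1 − 0.782000) = 0.985830
Series ([0.985830], directional control valve, and subsea electronics module): 0.985830 × 0.799000 × 0.741000 = 0.5837

0.5837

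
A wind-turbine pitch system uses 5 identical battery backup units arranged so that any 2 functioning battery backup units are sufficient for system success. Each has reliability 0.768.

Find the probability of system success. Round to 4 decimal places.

0.9882

R = Σ_{i=2}^{5} C(5,i) p^i (1−p)^{5−i} with p = 0.768
C(5,2)·0.768^2·0.232^3 = 0.073652
C(5,3)·0.768^3·0.232^2 = 0.243815
C(5,4)·0.768^4·0.232^1 = 0.403555
C(5,5)·0.768^5·0.232^0 = 0.267181
Sum = 0.9882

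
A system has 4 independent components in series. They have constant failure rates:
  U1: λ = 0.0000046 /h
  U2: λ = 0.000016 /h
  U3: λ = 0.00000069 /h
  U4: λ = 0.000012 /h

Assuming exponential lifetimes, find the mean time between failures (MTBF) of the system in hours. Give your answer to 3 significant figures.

30000

Series of exponential components: λ_sys = Σ λ_i
λ_sys = 0.0000046 + 0.000016 + 0.00000069 + 0.000012 = 3.3290e-05 /h
MTBF = 1 / λ_sys = 30000 h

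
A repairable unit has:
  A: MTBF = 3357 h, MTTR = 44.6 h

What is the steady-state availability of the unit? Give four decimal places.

0.9869

A(A) = MTBF/(MTBF+MTTR) = 3357/(3357+44.6) = 0.9869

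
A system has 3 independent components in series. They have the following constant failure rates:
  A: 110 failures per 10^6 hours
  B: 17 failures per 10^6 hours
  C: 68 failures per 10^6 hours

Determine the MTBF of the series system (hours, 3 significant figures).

5130

Series of exponential components: λ_sys = Σ λ_i
λ_sys = 0.00011 + 0.000017 + 0.000068 = 1.9500e-04 /h
MTBF = 1 / λ_sys = 5130 h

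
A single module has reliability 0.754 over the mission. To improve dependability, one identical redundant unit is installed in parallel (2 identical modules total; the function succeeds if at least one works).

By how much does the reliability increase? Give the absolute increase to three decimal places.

R_before = 0.754
R_after = 1 − (1 − 0.754)^2 = 0.939
ΔR = 0.939 − 0.754 = 0.185

0.185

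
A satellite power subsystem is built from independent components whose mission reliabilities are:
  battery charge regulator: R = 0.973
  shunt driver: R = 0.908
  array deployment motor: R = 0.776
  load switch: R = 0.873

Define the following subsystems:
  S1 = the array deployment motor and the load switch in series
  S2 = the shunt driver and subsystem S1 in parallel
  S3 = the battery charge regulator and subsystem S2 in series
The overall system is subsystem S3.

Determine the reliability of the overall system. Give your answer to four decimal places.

Series (array deployment motor and load switch): 0.776000 × 0.873000 = 0.677448
Parallel (shunt driver and [0.677448]): 1 − (1 − 0.908000)(1 − 0.677448) = 0.970325
Series (battery charge regulator and [0.970325]): 0.973000 × 0.970325 = 0.9441

0.9441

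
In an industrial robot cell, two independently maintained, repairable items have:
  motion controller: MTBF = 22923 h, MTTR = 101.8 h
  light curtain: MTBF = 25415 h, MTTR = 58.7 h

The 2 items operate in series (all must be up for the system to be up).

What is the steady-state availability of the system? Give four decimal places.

0.9933

A(motion controller) = MTBF/(MTBF+MTTR) = 22923/(22923+101.8) = 0.995579
A(light curtain) = MTBF/(MTBF+MTTR) = 25415/(25415+58.7) = 0.997696
Series availability: 0.995579 × 0.997696 = 0.9933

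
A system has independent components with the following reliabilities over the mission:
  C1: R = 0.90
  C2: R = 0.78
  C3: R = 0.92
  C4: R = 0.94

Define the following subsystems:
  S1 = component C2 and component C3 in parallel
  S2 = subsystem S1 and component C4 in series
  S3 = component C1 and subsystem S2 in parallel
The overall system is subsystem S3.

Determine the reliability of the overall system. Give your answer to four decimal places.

Parallel (C2 and C3): 1 − (1 − 0.780000)(1 − 0.920000) = 0.982400
Series ([0.982400] and C4): 0.982400 × 0.940000 = 0.923456
Parallel (C1 and [0.923456]): 1 − (1 − 0.900000)(1 − 0.923456) = 0.9923

0.9923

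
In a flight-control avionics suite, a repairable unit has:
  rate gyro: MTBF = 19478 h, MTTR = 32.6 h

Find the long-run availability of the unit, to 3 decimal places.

A(rate gyro) = MTBF/(MTBF+MTTR) = 19478/(19478+32.6) = 0.998

0.998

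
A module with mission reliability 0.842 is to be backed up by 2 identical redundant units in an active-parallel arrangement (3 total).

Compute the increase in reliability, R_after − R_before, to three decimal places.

R_before = 0.842
R_after = 1 − (1 − 0.842)^3 = 0.996
ΔR = 0.996 − 0.842 = 0.154

0.154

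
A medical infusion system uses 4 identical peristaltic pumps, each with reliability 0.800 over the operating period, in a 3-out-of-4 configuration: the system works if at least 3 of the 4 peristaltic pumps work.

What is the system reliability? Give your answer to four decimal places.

R = Σ_{i=3}^{4} C(4,i) p^i (1−p)^{4−i} with p = 0.800
C(4,3)·0.800^3·0.200^1 = 0.409600
C(4,4)·0.800^4·0.200^0 = 0.409600
Sum = 0.8192

0.8192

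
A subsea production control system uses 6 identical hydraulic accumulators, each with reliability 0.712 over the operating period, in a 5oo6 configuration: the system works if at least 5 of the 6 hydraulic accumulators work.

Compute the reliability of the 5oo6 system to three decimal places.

R = Σ_{i=5}^{6} C(6,i) p^i (1−p)^{6−i} with p = 0.712
C(6,5)·0.712^5·0.288^1 = 0.31619
C(6,6)·0.712^6·0.288^0 = 0.13028
Sum = 0.446

0.446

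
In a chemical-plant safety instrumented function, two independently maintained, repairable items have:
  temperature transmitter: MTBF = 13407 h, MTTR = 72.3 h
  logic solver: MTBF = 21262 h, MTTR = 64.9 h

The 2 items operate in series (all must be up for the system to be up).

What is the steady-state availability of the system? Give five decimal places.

0.99161

A(temperature transmitter) = MTBF/(MTBF+MTTR) = 13407/(13407+72.3) = 0.994636
A(logic solver) = MTBF/(MTBF+MTTR) = 21262/(21262+64.9) = 0.996957
Series availability: 0.994636 × 0.996957 = 0.99161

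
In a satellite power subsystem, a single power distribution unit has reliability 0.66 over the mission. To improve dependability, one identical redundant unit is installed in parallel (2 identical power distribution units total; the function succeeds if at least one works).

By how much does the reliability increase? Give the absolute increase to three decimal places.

R_before = 0.66
R_after = 1 − (1 − 0.66)^2 = 0.884
ΔR = 0.884 − 0.66 = 0.224

0.224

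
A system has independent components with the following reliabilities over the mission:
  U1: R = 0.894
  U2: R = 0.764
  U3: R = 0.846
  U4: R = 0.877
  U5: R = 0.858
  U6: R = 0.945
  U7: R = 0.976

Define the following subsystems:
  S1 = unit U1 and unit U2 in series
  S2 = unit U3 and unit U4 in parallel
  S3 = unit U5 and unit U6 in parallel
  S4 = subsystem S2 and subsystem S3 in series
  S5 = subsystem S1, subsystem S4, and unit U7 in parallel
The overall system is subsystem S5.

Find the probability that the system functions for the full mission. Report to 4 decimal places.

Series (U1 and U2): 0.894000 × 0.764000 = 0.683016
Parallel (U3 and U4): 1 − (1 − 0.846000)(1 − 0.877000) = 0.981058
Parallel (U5 and U6): 1 − (1 − 0.858000)(1 − 0.945000) = 0.992190
Series ([0.981058] and [0.992190]): 0.981058 × 0.992190 = 0.973396
Parallel ([0.683016], [0.973396], and U7): 1 − (1 − 0.683016)(1 − 0.973396)(1 − 0.976000) = 0.9998

0.9998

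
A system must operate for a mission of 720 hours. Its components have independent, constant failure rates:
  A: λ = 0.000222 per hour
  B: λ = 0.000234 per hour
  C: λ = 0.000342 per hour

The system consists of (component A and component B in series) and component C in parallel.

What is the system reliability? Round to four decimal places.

R(A) = exp(−0.000222 × 720) = 0.852280
R(B) = exp(−0.000234 × 720) = 0.844948
R(C) = exp(−0.000342 × 720) = 0.781735
Series (A and B): 0.852280 × 0.844948 = 0.720132
Parallel ([0.720132] and C): 1 − (1 − 0.720132)(1 − 0.781735) = 0.9389

0.9389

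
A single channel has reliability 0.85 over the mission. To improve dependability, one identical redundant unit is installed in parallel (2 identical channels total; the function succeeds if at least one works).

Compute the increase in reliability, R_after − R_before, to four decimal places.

R_before = 0.85
R_after = 1 − (1 − 0.85)^2 = 0.9775
ΔR = 0.9775 − 0.85 = 0.1275

0.1275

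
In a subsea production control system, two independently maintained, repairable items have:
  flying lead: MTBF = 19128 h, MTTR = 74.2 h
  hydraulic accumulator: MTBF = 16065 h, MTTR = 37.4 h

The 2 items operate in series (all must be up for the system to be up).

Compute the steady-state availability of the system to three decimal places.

0.994

A(flying lead) = MTBF/(MTBF+MTTR) = 19128/(19128+74.2) = 0.996136
A(hydraulic accumulator) = MTBF/(MTBF+MTTR) = 16065/(16065+37.4) = 0.997677
Series availability: 0.996136 × 0.997677 = 0.994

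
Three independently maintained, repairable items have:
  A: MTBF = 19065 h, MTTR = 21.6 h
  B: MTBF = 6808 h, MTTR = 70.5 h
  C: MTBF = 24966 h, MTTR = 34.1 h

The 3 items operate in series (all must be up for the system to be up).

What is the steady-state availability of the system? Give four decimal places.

A(A) = MTBF/(MTBF+MTTR) = 19065/(19065+21.6) = 0.998868
A(B) = MTBF/(MTBF+MTTR) = 6808/(6808+70.5) = 0.989751
A(C) = MTBF/(MTBF+MTTR) = 24966/(24966+34.1) = 0.998636
Series availability: 0.998868 × 0.989751 × 0.998636 = 0.9873

0.9873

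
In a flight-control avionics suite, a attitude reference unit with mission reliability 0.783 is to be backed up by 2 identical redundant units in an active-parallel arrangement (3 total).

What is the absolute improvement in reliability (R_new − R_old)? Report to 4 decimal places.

0.2068

R_before = 0.783
R_after = 1 − (1 − 0.783)^3 = 0.9898
ΔR = 0.9898 − 0.783 = 0.2068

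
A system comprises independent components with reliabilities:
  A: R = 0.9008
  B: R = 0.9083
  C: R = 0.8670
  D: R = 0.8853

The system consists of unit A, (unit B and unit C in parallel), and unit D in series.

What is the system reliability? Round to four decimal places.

Parallel (B and C): 1 − (1 − 0.908300)(1 − 0.867000) = 0.987804
Series (A, [0.987804], and D): 0.900800 × 0.987804 × 0.885300 = 0.7878

0.7878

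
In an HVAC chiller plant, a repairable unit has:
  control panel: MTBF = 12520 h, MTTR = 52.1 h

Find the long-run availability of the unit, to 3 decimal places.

A(control panel) = MTBF/(MTBF+MTTR) = 12520/(12520+52.1) = 0.996

0.996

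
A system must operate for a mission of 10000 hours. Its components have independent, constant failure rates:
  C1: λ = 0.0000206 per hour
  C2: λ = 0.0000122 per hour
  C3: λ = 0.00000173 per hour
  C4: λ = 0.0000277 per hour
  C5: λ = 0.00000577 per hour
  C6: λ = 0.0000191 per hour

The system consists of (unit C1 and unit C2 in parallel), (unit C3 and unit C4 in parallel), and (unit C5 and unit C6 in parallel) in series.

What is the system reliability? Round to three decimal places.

R(C1) = exp(−0.0000206 × 10000) = 0.81383
R(C2) = exp(−0.0000122 × 10000) = 0.88515
R(C3) = exp(−0.00000173 × 10000) = 0.98285
R(C4) = exp(−0.0000277 × 10000) = 0.75805
R(C5) = exp(−0.00000577 × 10000) = 0.94393
R(C6) = exp(−0.0000191 × 10000) = 0.82613
Parallel (C1 and C2): 1 − (1 − 0.81383)(1 − 0.88515) = 0.97862
Parallel (C3 and C4): 1 − (1 − 0.98285)(1 − 0.75805) = 0.99585
Parallel (C5 and C6): 1 − (1 − 0.94393)(1 − 0.82613) = 0.99025
Series ([0.97862], [0.99585], and [0.99025]): 0.97862 × 0.99585 × 0.99025 = 0.965

0.965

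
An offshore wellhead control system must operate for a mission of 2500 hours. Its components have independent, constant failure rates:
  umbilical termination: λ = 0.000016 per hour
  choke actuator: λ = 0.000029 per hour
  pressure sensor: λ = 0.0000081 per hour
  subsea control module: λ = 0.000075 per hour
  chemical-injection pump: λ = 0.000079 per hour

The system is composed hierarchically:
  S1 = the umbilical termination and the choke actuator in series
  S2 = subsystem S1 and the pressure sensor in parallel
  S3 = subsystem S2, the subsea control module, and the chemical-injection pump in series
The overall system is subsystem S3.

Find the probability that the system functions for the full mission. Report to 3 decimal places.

R(umbilical termination) = exp(−0.000016 × 2500) = 0.96079
R(choke actuator) = exp(−0.000029 × 2500) = 0.93007
R(pressure sensor) = exp(−0.0000081 × 2500) = 0.97995
R(subsea control module) = exp(−0.000075 × 2500) = 0.82903
R(chemical-injection pump) = exp(−0.000079 × 2500) = 0.82078
Series (umbilical termination and choke actuator): 0.96079 × 0.93007 = 0.89360
Parallel ([0.89360] and pressure sensor): 1 − (1 − 0.89360)(1 − 0.97995) = 0.99787
Series ([0.99787], subsea control module, and chemical-injection pump): 0.99787 × 0.82903 × 0.82078 = 0.679

0.679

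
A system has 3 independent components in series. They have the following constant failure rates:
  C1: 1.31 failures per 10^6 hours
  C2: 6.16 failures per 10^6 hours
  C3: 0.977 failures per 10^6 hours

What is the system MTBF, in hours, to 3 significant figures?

118000

Series of exponential components: λ_sys = Σ λ_i
λ_sys = 0.00000131 + 0.00000616 + 0.000000977 = 8.4470e-06 /h
MTBF = 1 / λ_sys = 118000 h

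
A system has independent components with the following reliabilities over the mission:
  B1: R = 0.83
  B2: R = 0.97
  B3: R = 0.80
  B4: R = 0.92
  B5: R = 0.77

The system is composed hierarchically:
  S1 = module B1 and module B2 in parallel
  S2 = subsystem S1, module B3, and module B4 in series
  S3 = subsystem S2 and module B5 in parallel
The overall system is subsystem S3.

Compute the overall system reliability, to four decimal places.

Parallel (B1 and B2): 1 − (1 − 0.830000)(1 − 0.970000) = 0.994900
Series ([0.994900], B3, and B4): 0.994900 × 0.800000 × 0.920000 = 0.732246
Parallel ([0.732246] and B5): 1 − (1 − 0.732246)(1 − 0.770000) = 0.9384

0.9384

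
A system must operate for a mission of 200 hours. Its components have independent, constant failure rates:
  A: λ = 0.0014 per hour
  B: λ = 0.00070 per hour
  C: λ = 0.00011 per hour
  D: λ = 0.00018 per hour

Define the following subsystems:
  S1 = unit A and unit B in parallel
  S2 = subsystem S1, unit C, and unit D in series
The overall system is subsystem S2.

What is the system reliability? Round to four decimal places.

R(A) = exp(−0.0014 × 200) = 0.755784
R(B) = exp(−0.00070 × 200) = 0.869358
R(C) = exp(−0.00011 × 200) = 0.978240
R(D) = exp(−0.00018 × 200) = 0.964640
Parallel (A and B): 1 − (1 − 0.755784)(1 − 0.869358) = 0.968095
Series ([0.968095], C, and D): 0.968095 × 0.978240 × 0.964640 = 0.9135

0.9135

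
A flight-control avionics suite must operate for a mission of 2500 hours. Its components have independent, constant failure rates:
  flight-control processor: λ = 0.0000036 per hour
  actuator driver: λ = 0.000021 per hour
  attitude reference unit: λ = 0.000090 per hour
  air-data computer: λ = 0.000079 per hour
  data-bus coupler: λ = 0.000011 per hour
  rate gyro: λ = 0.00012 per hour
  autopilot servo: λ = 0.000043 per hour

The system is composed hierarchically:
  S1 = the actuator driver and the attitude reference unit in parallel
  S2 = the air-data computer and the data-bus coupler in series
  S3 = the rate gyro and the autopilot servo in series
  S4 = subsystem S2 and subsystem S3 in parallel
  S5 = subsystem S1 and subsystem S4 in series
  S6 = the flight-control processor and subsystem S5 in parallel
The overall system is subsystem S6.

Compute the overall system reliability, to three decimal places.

0.999

R(flight-control processor) = exp(−0.0000036 × 2500) = 0.99104
R(actuator driver) = exp(−0.000021 × 2500) = 0.94885
R(attitude reference unit) = exp(−0.000090 × 2500) = 0.79852
R(air-data computer) = exp(−0.000079 × 2500) = 0.82078
R(data-bus coupler) = exp(−0.000011 × 2500) = 0.97287
R(rate gyro) = exp(−0.00012 × 2500) = 0.74082
R(autopilot servo) = exp(−0.000043 × 2500) = 0.89808
Parallel (actuator driver and attitude reference unit): 1 − (1 − 0.94885)(1 − 0.79852) = 0.98969
Series (air-data computer and data-bus coupler): 0.82078 × 0.97287 = 0.79851
Series (rate gyro and autopilot servo): 0.74082 × 0.89808 = 0.66532
Parallel ([0.79851] and [0.66532]): 1 − (1 − 0.79851)(1 − 0.66532) = 0.93257
Series ([0.98969] and [0.93257]): 0.98969 × 0.93257 = 0.92296
Parallel (flight-control processor and [0.92296]): 1 − (1 − 0.99104)(1 − 0.92296) = 0.999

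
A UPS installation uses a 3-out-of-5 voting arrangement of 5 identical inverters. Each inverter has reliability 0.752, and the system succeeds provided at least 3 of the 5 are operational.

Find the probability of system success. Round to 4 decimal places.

0.8986

R = Σ_{i=3}^{5} C(5,i) p^i (1−p)^{5−i} with p = 0.752
C(5,3)·0.752^3·0.248^2 = 0.261551
C(5,4)·0.752^4·0.248^1 = 0.396546
C(5,5)·0.752^5·0.248^0 = 0.240486
Sum = 0.8986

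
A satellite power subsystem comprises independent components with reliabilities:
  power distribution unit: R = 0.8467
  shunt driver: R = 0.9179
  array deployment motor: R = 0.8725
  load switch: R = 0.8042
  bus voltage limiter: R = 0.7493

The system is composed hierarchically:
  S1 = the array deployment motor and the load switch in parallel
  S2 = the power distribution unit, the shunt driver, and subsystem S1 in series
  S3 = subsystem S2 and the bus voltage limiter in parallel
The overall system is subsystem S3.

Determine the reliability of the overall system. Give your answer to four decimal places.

Parallel (array deployment motor and load switch): 1 − (1 − 0.872500)(1 − 0.804200) = 0.975036
Series (power distribution unit, shunt driver, and [0.975036]): 0.846700 × 0.917900 × 0.975036 = 0.757784
Parallel ([0.757784] and bus voltage limiter): 1 − (1 − 0.757784)(1 − 0.749300) = 0.9393

0.9393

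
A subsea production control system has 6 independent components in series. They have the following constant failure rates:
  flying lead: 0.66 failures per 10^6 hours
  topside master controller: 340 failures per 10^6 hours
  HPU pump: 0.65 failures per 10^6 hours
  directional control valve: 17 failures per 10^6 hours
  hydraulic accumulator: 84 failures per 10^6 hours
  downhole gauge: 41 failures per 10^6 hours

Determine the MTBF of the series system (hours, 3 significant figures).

2070

Series of exponential components: λ_sys = Σ λ_i
λ_sys = 0.00000066 + 0.00034 + 0.00000065 + 0.000017 + 0.000084 + 0.000041 = 4.8331e-04 /h
MTBF = 1 / λ_sys = 2070 h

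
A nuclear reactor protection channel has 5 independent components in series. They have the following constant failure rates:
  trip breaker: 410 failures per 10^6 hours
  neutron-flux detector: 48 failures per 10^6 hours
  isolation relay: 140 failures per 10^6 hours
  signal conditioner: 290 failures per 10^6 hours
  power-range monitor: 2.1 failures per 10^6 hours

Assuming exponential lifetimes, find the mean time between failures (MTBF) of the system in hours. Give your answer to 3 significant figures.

1120

Series of exponential components: λ_sys = Σ λ_i
λ_sys = 0.00041 + 0.000048 + 0.00014 + 0.00029 + 0.0000021 = 8.9010e-04 /h
MTBF = 1 / λ_sys = 1120 h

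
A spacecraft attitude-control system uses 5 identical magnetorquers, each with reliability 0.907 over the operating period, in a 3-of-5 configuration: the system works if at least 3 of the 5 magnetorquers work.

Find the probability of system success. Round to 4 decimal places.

R = Σ_{i=3}^{5} C(5,i) p^i (1−p)^{5−i} with p = 0.907
C(5,3)·0.907^3·0.093^2 = 0.064534
C(5,4)·0.907^4·0.093^1 = 0.314689
C(5,5)·0.907^5·0.093^0 = 0.613813
Sum = 0.9930

0.9930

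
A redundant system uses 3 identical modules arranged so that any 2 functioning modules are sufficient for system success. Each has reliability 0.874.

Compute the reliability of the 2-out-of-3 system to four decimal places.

R = Σ_{i=2}^{3} C(3,i) p^i (1−p)^{3−i} with p = 0.874
C(3,2)·0.874^2·0.126^1 = 0.288745
C(3,3)·0.874^3·0.126^0 = 0.667628
Sum = 0.9564

0.9564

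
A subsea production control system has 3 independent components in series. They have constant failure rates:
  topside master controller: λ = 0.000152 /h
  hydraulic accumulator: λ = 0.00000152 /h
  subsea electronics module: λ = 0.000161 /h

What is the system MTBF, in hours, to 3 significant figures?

Series of exponential components: λ_sys = Σ λ_i
λ_sys = 0.000152 + 0.00000152 + 0.000161 = 3.1452e-04 /h
MTBF = 1 / λ_sys = 3180 h

3180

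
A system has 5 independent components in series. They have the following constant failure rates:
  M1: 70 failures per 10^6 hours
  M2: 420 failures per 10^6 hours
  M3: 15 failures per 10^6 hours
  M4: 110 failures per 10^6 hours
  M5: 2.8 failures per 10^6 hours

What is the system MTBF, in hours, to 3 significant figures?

Series of exponential components: λ_sys = Σ λ_i
λ_sys = 0.000070 + 0.00042 + 0.000015 + 0.00011 + 0.0000028 = 6.1780e-04 /h
MTBF = 1 / λ_sys = 1620 h

1620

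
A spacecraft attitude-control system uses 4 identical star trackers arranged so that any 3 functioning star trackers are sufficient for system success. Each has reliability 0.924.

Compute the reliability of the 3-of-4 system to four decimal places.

0.9688

R = Σ_{i=3}^{4} C(4,i) p^i (1−p)^{4−i} with p = 0.924
C(4,3)·0.924^3·0.076^1 = 0.239822
C(4,4)·0.924^4·0.076^0 = 0.728933
Sum = 0.9688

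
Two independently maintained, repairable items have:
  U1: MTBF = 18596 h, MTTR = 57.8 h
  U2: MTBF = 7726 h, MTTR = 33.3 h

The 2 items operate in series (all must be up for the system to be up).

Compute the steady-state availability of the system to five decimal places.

A(U1) = MTBF/(MTBF+MTTR) = 18596/(18596+57.8) = 0.996901
A(U2) = MTBF/(MTBF+MTTR) = 7726/(7726+33.3) = 0.995708
Series availability: 0.996901 × 0.995708 = 0.99262

0.99262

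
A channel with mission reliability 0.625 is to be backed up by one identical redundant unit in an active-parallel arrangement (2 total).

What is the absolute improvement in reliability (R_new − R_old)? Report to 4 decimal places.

0.2344

R_before = 0.625
R_after = 1 − (1 − 0.625)^2 = 0.8594
ΔR = 0.8594 − 0.625 = 0.2344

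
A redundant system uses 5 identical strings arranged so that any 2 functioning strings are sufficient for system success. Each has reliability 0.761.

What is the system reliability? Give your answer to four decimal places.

0.9868

R = Σ_{i=2}^{5} C(5,i) p^i (1−p)^{5−i} with p = 0.761
C(5,2)·0.761^2·0.239^3 = 0.079061
C(5,3)·0.761^3·0.239^2 = 0.251739
C(5,4)·0.761^4·0.239^1 = 0.400780
C(5,5)·0.761^5·0.239^0 = 0.255225
Sum = 0.9868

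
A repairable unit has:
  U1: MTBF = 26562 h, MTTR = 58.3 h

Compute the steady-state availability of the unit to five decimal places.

A(U1) = MTBF/(MTBF+MTTR) = 26562/(26562+58.3) = 0.99781

0.99781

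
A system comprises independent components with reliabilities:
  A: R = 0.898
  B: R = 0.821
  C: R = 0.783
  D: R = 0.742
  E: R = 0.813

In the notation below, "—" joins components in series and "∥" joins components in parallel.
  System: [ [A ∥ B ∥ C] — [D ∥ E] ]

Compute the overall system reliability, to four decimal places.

Parallel (A, B, and C): 1 − (1 − 0.898000)(1 − 0.821000)(1 − 0.783000) = 0.996038
Parallel (D and E): 1 − (1 − 0.742000)(1 − 0.813000) = 0.951754
Series ([0.996038] and [0.951754]): 0.996038 × 0.951754 = 0.9480

0.9480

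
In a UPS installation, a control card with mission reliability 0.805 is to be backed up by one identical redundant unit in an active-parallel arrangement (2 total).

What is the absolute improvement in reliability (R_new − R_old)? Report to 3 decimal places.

R_before = 0.805
R_after = 1 − (1 − 0.805)^2 = 0.962
ΔR = 0.962 − 0.805 = 0.157

0.157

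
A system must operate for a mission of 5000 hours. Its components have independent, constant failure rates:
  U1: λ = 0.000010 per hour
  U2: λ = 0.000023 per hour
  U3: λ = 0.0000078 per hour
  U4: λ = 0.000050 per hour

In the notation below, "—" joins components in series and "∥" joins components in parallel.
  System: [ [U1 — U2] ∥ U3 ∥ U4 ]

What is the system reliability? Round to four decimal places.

0.9987

R(U1) = exp(−0.000010 × 5000) = 0.951229
R(U2) = exp(−0.000023 × 5000) = 0.891366
R(U3) = exp(−0.0000078 × 5000) = 0.961751
R(U4) = exp(−0.000050 × 5000) = 0.778801
Series (U1 and U2): 0.951229 × 0.891366 = 0.847893
Parallel ([0.847893], U3, and U4): 1 − (1 − 0.847893)(1 − 0.961751)(1 − 0.778801) = 0.9987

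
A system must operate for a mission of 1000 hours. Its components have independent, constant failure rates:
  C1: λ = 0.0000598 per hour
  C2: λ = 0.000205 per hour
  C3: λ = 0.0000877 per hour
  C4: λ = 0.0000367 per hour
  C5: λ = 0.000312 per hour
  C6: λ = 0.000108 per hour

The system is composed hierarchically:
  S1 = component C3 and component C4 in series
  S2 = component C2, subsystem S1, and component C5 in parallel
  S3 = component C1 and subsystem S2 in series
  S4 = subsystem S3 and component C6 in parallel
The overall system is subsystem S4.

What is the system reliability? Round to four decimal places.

0.9935

R(C1) = exp(−0.0000598 × 1000) = 0.941953
R(C2) = exp(−0.000205 × 1000) = 0.814647
R(C3) = exp(−0.0000877 × 1000) = 0.916036
R(C4) = exp(−0.0000367 × 1000) = 0.963965
R(C5) = exp(−0.000312 × 1000) = 0.731982
R(C6) = exp(−0.000108 × 1000) = 0.897628
Series (C3 and C4): 0.916036 × 0.963965 = 0.883027
Parallel (C2, [0.883027], and C5): 1 − (1 − 0.814647)(1 − 0.883027)(1 − 0.731982) = 0.994189
Series (C1 and [0.994189]): 0.941953 × 0.994189 = 0.936479
Parallel ([0.936479] and C6): 1 − (1 − 0.936479)(1 − 0.897628) = 0.9935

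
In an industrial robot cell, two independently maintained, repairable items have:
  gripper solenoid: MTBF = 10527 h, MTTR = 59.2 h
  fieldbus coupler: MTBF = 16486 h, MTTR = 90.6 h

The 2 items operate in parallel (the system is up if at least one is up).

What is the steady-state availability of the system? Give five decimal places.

0.99997

A(gripper solenoid) = MTBF/(MTBF+MTTR) = 10527/(10527+59.2) = 0.994408
A(fieldbus coupler) = MTBF/(MTBF+MTTR) = 16486/(16486+90.6) = 0.994534
Parallel availability: 1 − (1 − 0.994408)(1 − 0.994534) = 0.99997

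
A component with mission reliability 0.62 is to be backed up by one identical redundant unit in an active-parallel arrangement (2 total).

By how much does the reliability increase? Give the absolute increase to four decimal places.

R_before = 0.62
R_after = 1 − (1 − 0.62)^2 = 0.8556
ΔR = 0.8556 − 0.62 = 0.2356

0.2356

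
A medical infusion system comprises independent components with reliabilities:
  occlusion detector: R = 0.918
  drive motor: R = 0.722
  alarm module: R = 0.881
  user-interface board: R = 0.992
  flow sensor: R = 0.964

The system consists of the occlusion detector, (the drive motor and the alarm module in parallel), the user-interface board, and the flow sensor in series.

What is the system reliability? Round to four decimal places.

Parallel (drive motor and alarm module): 1 − (1 − 0.722000)(1 − 0.881000) = 0.966918
Series (occlusion detector, [0.966918], user-interface board, and flow sensor): 0.918000 × 0.966918 × 0.992000 × 0.964000 = 0.8488

0.8488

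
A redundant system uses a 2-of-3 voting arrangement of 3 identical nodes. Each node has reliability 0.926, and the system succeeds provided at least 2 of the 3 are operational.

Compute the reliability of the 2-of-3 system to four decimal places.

0.9844

R = Σ_{i=2}^{3} C(3,i) p^i (1−p)^{3−i} with p = 0.926
C(3,2)·0.926^2·0.074^1 = 0.190360
C(3,3)·0.926^3·0.074^0 = 0.794023
Sum = 0.9844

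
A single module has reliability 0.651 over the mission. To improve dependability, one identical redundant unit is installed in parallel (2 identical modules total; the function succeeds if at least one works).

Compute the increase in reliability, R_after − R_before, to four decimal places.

0.2272

R_before = 0.651
R_after = 1 − (1 − 0.651)^2 = 0.8782
ΔR = 0.8782 − 0.651 = 0.2272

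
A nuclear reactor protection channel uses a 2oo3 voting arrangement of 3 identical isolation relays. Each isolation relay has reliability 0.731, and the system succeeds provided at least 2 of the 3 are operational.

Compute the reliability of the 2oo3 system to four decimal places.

0.8218

R = Σ_{i=2}^{3} C(3,i) p^i (1−p)^{3−i} with p = 0.731
C(3,2)·0.731^2·0.269^1 = 0.431229
C(3,3)·0.731^3·0.269^0 = 0.390618
Sum = 0.8218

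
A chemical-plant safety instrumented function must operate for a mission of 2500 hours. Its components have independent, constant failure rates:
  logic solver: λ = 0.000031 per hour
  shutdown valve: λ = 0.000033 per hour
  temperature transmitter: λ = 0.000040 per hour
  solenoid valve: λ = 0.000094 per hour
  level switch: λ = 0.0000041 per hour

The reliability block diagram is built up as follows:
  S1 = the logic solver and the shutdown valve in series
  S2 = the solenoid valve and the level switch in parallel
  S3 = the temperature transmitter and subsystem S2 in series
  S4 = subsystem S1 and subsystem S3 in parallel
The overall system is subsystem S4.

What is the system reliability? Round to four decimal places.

R(logic solver) = exp(−0.000031 × 2500) = 0.925427
R(shutdown valve) = exp(−0.000033 × 2500) = 0.920811
R(temperature transmitter) = exp(−0.000040 × 2500) = 0.904837
R(solenoid valve) = exp(−0.000094 × 2500) = 0.790571
R(level switch) = exp(−0.0000041 × 2500) = 0.989802
Series (logic solver and shutdown valve): 0.925427 × 0.920811 = 0.852143
Parallel (solenoid valve and level switch): 1 − (1 − 0.790571)(1 − 0.989802) = 0.997864
Series (temperature transmitter and [0.997864]): 0.904837 × 0.997864 = 0.902904
Parallel ([0.852143] and [0.902904]): 1 − (1 − 0.852143)(1 − 0.902904) = 0.9856

0.9856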